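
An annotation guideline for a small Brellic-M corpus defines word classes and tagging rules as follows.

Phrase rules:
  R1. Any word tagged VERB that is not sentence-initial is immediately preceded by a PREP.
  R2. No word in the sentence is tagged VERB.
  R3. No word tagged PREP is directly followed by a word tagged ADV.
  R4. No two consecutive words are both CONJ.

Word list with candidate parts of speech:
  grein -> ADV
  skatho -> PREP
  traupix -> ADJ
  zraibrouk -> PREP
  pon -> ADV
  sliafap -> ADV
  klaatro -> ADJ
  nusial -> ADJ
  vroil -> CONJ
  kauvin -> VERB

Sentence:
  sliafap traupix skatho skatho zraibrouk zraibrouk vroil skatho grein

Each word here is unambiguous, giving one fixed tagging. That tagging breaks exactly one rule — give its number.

Fixed tagging: ADV ADJ PREP PREP PREP PREP CONJ PREP ADV.
Applying the rules: R1 holds, R2 holds, R3 violated, R4 holds.
Only rule 3 fails.

3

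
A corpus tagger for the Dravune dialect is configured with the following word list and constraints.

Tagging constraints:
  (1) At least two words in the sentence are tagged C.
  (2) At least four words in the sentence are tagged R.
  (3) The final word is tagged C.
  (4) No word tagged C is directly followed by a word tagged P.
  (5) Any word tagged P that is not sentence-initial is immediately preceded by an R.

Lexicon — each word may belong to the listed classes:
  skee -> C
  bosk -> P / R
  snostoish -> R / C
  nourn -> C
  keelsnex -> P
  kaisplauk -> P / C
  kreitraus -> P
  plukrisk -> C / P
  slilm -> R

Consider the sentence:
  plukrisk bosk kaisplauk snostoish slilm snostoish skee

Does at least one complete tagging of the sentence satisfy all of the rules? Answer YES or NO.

YES

Candidates per position — 1:plukrisk {C,P}; 2:bosk {P,R}; 3:kaisplauk {P,C}; 4:snostoish {R,C}; 5:slilm {R}; 6:snostoish {R,C}; 7:skee {C}.
One satisfying assignment: C R C R R R C.
Rule-by-rule: rule 1 ok; rule 2 ok; rule 3 ok; rule 4 ok; rule 5 ok.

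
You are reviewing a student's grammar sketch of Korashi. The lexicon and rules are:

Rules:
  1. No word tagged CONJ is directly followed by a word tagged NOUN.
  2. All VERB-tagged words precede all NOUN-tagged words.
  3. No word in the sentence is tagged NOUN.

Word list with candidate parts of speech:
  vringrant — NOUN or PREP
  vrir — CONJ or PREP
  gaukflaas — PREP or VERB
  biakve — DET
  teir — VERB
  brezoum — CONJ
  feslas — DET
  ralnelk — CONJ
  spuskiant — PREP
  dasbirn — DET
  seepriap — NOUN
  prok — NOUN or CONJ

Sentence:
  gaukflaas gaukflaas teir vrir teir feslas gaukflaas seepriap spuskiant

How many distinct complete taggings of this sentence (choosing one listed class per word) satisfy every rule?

0

Candidates per position — 1:gaukflaas {PREP,VERB}; 2:gaukflaas {PREP,VERB}; 3:teir {VERB}; 4:vrir {CONJ,PREP}; 5:teir {VERB}; 6:feslas {DET}; 7:gaukflaas {PREP,VERB}; 8:seepriap {NOUN}; 9:spuskiant {PREP}.
There are 16 candidate sequences in total.
Rule 3 cannot be satisfied by any choice of tags from the lexicon.
So there is no consistent tagging.
Count = 0.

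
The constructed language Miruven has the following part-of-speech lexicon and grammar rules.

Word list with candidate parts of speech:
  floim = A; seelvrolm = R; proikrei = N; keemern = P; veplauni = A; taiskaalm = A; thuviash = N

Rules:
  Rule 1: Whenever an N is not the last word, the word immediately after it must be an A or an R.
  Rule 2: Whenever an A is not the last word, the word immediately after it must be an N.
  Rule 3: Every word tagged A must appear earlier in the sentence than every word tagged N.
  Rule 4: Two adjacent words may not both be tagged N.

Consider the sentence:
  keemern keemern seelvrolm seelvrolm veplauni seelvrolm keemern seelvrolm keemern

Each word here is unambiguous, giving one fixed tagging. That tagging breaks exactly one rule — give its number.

2

Fixed tagging: P P R R A R P R P.
Applying the rules: R1 holds, R2 violated, R3 holds, R4 holds.
Only rule 2 fails.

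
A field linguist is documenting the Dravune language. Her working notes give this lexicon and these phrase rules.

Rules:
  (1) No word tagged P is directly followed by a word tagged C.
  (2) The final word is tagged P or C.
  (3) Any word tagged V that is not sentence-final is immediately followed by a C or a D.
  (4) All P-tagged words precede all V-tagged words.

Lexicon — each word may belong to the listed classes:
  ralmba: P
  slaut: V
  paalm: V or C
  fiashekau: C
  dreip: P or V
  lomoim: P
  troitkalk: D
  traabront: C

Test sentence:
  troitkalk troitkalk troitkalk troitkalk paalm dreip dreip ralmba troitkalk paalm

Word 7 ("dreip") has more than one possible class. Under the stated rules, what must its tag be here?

P

Candidates per position — 1:troitkalk {D}; 2:troitkalk {D}; 3:troitkalk {D}; 4:troitkalk {D}; 5:paalm {V,C}; 6:dreip {P,V}; 7:dreip {P,V}; 8:ralmba {P}; 9:troitkalk {D}; 10:paalm {V,C}.
At position 5, choosing V makes rule 3 impossible to satisfy; hence C.
At position 6, choosing V makes rule 3 impossible to satisfy; hence P.
At position 7, choosing V makes rule 3 impossible to satisfy; hence P.
At position 10, choosing V makes rule 2 impossible to satisfy; hence C.
The unique satisfying tagging is: D D D D C P P P D C.
Check: rule 1 ok; rule 2 ok; rule 3 ok; rule 4 ok.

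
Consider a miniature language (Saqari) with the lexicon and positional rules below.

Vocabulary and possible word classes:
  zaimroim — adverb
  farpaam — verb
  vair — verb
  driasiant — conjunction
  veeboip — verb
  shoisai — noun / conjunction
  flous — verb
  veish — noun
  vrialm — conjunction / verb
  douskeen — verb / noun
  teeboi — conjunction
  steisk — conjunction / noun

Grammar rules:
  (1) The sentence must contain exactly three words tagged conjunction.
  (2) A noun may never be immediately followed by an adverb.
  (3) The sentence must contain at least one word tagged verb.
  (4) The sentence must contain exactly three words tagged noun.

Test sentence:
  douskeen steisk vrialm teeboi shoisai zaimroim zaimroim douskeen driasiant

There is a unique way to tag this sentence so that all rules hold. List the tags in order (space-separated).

Candidates per position — 1:douskeen {verb,noun}; 2:steisk {conjunction,noun}; 3:vrialm {conjunction,verb}; 4:teeboi {conjunction}; 5:shoisai {noun,conjunction}; 6:zaimroim {adverb}; 7:zaimroim {adverb}; 8:douskeen {verb,noun}; 9:driasiant {conjunction}.
If word 5 were noun, no tagging could satisfy rule 2; so word 5 is conjunction.
If word 8 were verb, no tagging could satisfy rule 4; so word 8 is noun.
If word 1 were verb, no tagging could satisfy rule 4; so word 1 is noun.
If word 2 were conjunction, no tagging could satisfy rule 1; so word 2 is noun.
If word 3 were conjunction, no tagging could satisfy rule 1; so word 3 is verb.
So the tagging must be: noun noun verb conjunction conjunction adverb adverb noun conjunction.
Rule-by-rule: rule 1 ok; rule 2 ok; rule 3 ok; rule 4 ok.

noun noun verb conjunction conjunction adverb adverb noun conjunction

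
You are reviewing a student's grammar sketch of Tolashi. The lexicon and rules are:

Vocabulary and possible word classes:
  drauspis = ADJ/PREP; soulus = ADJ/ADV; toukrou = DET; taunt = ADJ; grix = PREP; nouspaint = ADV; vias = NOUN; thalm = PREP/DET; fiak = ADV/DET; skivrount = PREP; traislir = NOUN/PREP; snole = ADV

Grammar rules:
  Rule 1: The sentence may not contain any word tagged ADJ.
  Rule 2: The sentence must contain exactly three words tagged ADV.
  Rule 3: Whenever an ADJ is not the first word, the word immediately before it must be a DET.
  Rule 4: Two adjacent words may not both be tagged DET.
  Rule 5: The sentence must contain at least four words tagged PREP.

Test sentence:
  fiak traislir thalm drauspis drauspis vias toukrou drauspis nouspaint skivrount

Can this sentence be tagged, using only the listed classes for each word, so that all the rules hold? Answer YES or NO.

Candidates per position — 1:fiak {ADV,DET}; 2:traislir {NOUN,PREP}; 3:thalm {PREP,DET}; 4:drauspis {ADJ,PREP}; 5:drauspis {ADJ,PREP}; 6:vias {NOUN}; 7:toukrou {DET}; 8:drauspis {ADJ,PREP}; 9:nouspaint {ADV}; 10:skivrount {PREP}.
Rule 2 cannot be satisfied by any choice of tags from the lexicon.
So there is no consistent tagging.

NO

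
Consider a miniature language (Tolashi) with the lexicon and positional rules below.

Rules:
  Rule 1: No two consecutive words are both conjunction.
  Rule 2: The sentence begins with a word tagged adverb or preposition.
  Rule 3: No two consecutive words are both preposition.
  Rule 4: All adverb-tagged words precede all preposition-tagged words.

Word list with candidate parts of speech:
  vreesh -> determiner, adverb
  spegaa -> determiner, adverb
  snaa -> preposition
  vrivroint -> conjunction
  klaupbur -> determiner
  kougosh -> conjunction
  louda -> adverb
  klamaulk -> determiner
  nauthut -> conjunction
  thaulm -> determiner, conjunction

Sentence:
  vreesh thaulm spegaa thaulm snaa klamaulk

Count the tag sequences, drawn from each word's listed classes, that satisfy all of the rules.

Candidates per position — 1:vreesh {determiner,adverb}; 2:thaulm {determiner,conjunction}; 3:spegaa {determiner,adverb}; 4:thaulm {determiner,conjunction}; 5:snaa {preposition}; 6:klamaulk {determiner}.
There are 16 candidate sequences in total.
Checking each against the rules leaves 8 sequences.
Count = 8.

8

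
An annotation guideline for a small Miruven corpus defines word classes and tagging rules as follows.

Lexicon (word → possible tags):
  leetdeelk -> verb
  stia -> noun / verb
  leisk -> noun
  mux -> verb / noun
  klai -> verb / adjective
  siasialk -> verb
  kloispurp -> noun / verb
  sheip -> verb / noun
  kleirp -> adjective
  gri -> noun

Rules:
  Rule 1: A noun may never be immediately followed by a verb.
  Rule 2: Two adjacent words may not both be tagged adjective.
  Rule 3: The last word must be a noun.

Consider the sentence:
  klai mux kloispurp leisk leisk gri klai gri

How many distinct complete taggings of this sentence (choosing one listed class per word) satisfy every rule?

6

Candidates per position — 1:klai {verb,adjective}; 2:mux {verb,noun}; 3:kloispurp {noun,verb}; 4:leisk {noun}; 5:leisk {noun}; 6:gri {noun}; 7:klai {verb,adjective}; 8:gri {noun}.
There are 16 candidate sequences in total.
Checking each against the rules leaves 6 sequences.
Count = 6.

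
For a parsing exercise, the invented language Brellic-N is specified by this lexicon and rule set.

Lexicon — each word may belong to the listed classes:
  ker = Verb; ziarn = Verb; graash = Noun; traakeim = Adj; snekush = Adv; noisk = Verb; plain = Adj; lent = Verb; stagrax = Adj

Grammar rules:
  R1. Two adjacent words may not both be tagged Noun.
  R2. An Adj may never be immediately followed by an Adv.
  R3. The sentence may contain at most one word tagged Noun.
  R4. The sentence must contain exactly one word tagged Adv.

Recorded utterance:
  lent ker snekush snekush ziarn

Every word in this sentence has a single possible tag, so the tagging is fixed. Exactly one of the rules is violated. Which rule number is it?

4

Fixed tagging: Verb Verb Adv Adv Verb.
Applying the rules: R1 ✓, R2 ✓, R3 ✓, R4 ✗.
Only rule 4 fails.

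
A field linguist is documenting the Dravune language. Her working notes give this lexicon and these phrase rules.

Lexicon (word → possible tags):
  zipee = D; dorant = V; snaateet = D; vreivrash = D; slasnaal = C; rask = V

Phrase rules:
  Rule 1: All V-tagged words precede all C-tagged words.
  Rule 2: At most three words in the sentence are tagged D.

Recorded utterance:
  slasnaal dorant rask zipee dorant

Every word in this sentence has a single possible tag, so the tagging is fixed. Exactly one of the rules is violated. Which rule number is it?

1

Fixed tagging: C V V D V.
Applying the rules: R1 ✗, R2 ✓.
Only rule 1 fails.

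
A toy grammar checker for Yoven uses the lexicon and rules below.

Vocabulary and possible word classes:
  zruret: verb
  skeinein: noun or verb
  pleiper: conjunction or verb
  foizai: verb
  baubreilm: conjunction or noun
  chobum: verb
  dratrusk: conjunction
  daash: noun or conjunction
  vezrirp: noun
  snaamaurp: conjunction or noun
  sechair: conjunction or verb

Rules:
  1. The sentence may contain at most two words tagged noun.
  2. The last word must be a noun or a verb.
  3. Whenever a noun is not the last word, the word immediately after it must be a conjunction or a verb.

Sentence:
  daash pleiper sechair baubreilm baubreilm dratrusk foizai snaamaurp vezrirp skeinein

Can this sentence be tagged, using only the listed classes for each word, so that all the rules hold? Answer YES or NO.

Candidates per position — 1:daash {noun,conjunction}; 2:pleiper {conjunction,verb}; 3:sechair {conjunction,verb}; 4:baubreilm {conjunction,noun}; 5:baubreilm {conjunction,noun}; 6:dratrusk {conjunction}; 7:foizai {verb}; 8:snaamaurp {conjunction,noun}; 9:vezrirp {noun}; 10:skeinein {noun,verb}.
One satisfying assignment: noun conjunction verb conjunction conjunction conjunction verb conjunction noun verb.
Check: rule 1 satisfied; rule 2 satisfied; rule 3 satisfied.

YES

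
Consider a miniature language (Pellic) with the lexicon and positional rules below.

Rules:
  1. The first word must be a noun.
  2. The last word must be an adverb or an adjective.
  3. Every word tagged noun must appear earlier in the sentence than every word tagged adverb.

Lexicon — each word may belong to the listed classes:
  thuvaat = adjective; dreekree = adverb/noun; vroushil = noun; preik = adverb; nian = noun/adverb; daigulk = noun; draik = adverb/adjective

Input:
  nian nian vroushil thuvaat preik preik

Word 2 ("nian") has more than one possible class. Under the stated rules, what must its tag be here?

noun

Candidates per position — 1:nian {noun,adverb}; 2:nian {noun,adverb}; 3:vroushil {noun}; 4:thuvaat {adjective}; 5:preik {adverb}; 6:preik {adverb}.
At position 1, choosing adverb makes rule 1 impossible to satisfy; hence noun.
At position 2, choosing adverb makes rule 3 impossible to satisfy; hence noun.
So the tagging must be: noun noun noun adjective adverb adverb.
Check: rule 1 holds; rule 2 holds; rule 3 holds.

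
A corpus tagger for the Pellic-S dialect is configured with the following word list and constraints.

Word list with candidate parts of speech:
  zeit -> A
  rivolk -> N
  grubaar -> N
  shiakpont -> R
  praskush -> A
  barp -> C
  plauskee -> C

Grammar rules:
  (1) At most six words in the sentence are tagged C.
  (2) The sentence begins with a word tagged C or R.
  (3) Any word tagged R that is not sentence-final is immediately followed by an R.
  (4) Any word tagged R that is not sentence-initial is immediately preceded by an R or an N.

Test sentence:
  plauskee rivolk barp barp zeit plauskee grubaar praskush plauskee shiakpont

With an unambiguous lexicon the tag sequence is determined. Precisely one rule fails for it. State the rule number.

4

Fixed tagging: C N C C A C N A C R.
Checking each rule: R1 ok, R2 ok, R3 ok, R4 fails.
Only rule 4 fails.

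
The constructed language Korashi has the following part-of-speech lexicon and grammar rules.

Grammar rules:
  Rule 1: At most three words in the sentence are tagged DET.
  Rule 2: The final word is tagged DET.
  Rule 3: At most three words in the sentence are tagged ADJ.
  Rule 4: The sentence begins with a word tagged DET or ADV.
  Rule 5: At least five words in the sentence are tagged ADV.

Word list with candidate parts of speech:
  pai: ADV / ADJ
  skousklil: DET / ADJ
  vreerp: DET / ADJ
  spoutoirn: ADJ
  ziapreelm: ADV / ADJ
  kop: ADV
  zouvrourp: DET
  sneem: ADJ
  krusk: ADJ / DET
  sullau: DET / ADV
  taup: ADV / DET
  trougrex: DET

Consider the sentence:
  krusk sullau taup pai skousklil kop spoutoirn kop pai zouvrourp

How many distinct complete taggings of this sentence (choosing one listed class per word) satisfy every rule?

8

Candidates per position — 1:krusk {ADJ,DET}; 2:sullau {DET,ADV}; 3:taup {ADV,DET}; 4:pai {ADV,ADJ}; 5:skousklil {DET,ADJ}; 6:kop {ADV}; 7:spoutoirn {ADJ}; 8:kop {ADV}; 9:pai {ADV,ADJ}; 10:zouvrourp {DET}.
There are 64 candidate sequences in total.
Checking each against the rules leaves 8 sequences.
Count = 8.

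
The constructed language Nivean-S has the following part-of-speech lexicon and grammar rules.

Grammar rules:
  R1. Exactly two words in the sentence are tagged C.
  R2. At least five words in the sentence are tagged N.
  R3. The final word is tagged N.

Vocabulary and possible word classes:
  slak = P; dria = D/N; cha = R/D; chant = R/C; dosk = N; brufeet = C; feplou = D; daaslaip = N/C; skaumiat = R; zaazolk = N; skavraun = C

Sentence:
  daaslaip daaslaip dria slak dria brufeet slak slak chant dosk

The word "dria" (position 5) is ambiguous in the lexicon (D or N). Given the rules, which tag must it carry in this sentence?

Candidates per position — 1:daaslaip {N,C}; 2:daaslaip {N,C}; 3:dria {D,N}; 4:slak {P}; 5:dria {D,N}; 6:brufeet {C}; 7:slak {P}; 8:slak {P}; 9:chant {R,C}; 10:dosk {N}.
If word 1 were C, no tagging could satisfy rule 2; so word 1 is N.
If word 2 were C, no tagging could satisfy rule 2; so word 2 is N.
If word 3 were D, no tagging could satisfy rule 2; so word 3 is N.
If word 5 were D, no tagging could satisfy rule 2; so word 5 is N.
If word 9 were R, no tagging could satisfy rule 1; so word 9 is C.
That leaves exactly one tagging: N N N P N C P P C N.
Check: rule 1 ✓; rule 2 ✓; rule 3 ✓.

N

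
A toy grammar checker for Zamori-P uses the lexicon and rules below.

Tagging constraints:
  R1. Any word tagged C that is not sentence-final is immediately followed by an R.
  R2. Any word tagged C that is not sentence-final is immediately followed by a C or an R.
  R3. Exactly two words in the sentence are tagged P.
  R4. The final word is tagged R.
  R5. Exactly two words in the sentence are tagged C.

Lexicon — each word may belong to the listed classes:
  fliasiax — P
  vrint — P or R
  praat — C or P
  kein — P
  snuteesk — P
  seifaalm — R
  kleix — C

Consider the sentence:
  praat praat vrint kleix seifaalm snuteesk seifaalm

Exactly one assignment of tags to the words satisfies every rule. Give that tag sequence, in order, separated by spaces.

P C R C R P R

Candidates per position — 1:praat {C,P}; 2:praat {C,P}; 3:vrint {P,R}; 4:kleix {C}; 5:seifaalm {R}; 6:snuteesk {P}; 7:seifaalm {R}.
Word 1 cannot be C — rule 1 would then fail for every completion. It is P.
Word 2 cannot be P — rule 3 would then fail for every completion. It is C.
Word 3 cannot be P — rule 1 would then fail for every completion. It is R.
That leaves exactly one tagging: P C R C R P R.
Checking: rule 1 holds; rule 2 holds; rule 3 holds; rule 4 holds; rule 5 holds.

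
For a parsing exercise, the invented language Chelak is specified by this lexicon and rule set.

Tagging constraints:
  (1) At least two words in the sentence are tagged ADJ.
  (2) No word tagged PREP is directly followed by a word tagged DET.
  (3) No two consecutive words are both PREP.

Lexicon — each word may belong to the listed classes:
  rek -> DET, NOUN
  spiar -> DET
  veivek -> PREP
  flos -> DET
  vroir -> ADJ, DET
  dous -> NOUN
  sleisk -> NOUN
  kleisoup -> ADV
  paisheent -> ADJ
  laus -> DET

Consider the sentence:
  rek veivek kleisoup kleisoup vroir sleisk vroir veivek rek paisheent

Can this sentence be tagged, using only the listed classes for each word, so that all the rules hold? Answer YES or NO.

Candidates per position — 1:rek {DET,NOUN}; 2:veivek {PREP}; 3:kleisoup {ADV}; 4:kleisoup {ADV}; 5:vroir {ADJ,DET}; 6:sleisk {NOUN}; 7:vroir {ADJ,DET}; 8:veivek {PREP}; 9:rek {DET,NOUN}; 10:paisheent {ADJ}.
One satisfying assignment: DET PREP ADV ADV DET NOUN ADJ PREP NOUN ADJ.
Checking: rule 1 ✓; rule 2 ✓; rule 3 ✓.

YES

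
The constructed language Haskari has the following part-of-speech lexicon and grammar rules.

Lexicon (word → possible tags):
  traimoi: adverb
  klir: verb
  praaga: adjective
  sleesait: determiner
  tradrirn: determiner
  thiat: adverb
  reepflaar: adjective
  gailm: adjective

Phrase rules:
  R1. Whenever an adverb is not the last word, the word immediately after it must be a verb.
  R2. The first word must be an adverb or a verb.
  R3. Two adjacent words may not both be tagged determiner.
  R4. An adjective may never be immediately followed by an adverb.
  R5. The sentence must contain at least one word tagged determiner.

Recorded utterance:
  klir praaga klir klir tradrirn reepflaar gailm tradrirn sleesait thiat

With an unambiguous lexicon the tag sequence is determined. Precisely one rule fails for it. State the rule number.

3

Fixed tagging: verb adjective verb verb determiner adjective adjective determiner determiner adverb.
Checking each rule: R1 holds, R2 holds, R3 violated, R4 holds, R5 holds.
Only rule 3 fails.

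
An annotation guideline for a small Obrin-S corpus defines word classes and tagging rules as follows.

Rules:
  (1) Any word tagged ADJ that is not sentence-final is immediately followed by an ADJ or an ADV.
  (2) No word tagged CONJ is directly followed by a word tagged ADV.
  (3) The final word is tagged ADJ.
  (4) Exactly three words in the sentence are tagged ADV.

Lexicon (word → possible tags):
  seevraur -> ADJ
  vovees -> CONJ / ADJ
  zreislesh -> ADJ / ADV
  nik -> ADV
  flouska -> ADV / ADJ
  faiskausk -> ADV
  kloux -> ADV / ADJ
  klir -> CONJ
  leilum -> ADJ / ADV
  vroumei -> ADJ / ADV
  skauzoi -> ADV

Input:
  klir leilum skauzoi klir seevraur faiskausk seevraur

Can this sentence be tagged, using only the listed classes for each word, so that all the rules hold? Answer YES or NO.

NO

Candidates per position — 1:klir {CONJ}; 2:leilum {ADJ,ADV}; 3:skauzoi {ADV}; 4:klir {CONJ}; 5:seevraur {ADJ}; 6:faiskausk {ADV}; 7:seevraur {ADJ}.
Every candidate sequence violates at least one rule; no consistent tagging exists.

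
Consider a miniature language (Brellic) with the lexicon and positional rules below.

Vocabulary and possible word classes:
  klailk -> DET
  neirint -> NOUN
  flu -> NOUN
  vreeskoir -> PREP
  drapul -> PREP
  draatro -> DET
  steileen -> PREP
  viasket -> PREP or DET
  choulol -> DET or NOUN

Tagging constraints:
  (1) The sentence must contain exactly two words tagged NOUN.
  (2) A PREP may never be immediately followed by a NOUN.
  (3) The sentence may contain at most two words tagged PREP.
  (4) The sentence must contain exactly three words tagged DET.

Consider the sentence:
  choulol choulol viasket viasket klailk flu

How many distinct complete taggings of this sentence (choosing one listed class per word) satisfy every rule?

Candidates per position — 1:choulol {DET,NOUN}; 2:choulol {DET,NOUN}; 3:viasket {PREP,DET}; 4:viasket {PREP,DET}; 5:klailk {DET}; 6:flu {NOUN}.
There are 16 candidate sequences in total.
The sequences that satisfy every rule: DET NOUN PREP DET DET NOUN; DET NOUN DET PREP DET NOUN; NOUN DET PREP DET DET NOUN; NOUN DET DET PREP DET NOUN.
Count = 4.

4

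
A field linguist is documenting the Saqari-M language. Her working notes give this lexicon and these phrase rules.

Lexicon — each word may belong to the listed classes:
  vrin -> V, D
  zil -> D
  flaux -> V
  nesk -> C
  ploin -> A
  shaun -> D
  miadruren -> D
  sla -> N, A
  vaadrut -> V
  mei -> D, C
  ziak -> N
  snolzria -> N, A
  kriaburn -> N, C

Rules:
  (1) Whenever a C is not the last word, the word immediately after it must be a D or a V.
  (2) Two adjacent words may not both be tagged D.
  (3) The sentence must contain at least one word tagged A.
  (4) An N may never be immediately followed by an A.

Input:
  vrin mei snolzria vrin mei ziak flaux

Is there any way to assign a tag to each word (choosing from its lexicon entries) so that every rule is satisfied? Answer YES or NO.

Candidates per position — 1:vrin {V,D}; 2:mei {D,C}; 3:snolzria {N,A}; 4:vrin {V,D}; 5:mei {D,C}; 6:ziak {N}; 7:flaux {V}.
One satisfying assignment: V D A V D N V.
Checking: rule 1 holds; rule 2 holds; rule 3 holds; rule 4 holds.

YES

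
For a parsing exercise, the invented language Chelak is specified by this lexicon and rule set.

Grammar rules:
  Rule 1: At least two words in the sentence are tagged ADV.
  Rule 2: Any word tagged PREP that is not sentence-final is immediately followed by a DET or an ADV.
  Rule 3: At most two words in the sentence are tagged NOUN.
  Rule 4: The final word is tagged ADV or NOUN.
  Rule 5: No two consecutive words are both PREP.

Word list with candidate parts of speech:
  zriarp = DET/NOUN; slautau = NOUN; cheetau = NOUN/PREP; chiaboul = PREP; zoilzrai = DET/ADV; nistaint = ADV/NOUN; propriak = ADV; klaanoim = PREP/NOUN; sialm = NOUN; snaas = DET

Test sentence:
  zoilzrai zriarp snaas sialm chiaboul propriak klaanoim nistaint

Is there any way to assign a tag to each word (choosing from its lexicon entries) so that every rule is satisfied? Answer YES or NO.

Candidates per position — 1:zoilzrai {DET,ADV}; 2:zriarp {DET,NOUN}; 3:snaas {DET}; 4:sialm {NOUN}; 5:chiaboul {PREP}; 6:propriak {ADV}; 7:klaanoim {PREP,NOUN}; 8:nistaint {ADV,NOUN}.
One satisfying assignment: DET DET DET NOUN PREP ADV NOUN ADV.
Rule-by-rule: rule 1 holds; rule 2 holds; rule 3 holds; rule 4 holds; rule 5 holds.

YES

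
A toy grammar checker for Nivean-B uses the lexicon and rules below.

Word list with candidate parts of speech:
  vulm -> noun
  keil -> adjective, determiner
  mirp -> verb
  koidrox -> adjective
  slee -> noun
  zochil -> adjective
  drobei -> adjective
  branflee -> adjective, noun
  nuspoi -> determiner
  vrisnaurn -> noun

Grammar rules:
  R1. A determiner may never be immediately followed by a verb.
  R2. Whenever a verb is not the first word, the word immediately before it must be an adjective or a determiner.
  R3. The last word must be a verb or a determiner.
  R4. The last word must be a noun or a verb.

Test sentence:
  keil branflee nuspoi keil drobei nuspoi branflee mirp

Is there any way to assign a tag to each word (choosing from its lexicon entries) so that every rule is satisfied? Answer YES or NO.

YES

Candidates per position — 1:keil {adjective,determiner}; 2:branflee {adjective,noun}; 3:nuspoi {determiner}; 4:keil {adjective,determiner}; 5:drobei {adjective}; 6:nuspoi {determiner}; 7:branflee {adjective,noun}; 8:mirp {verb}.
One satisfying assignment: adjective noun determiner adjective adjective determiner adjective verb.
Check: rule 1 ✓; rule 2 ✓; rule 3 ✓; rule 4 ✓.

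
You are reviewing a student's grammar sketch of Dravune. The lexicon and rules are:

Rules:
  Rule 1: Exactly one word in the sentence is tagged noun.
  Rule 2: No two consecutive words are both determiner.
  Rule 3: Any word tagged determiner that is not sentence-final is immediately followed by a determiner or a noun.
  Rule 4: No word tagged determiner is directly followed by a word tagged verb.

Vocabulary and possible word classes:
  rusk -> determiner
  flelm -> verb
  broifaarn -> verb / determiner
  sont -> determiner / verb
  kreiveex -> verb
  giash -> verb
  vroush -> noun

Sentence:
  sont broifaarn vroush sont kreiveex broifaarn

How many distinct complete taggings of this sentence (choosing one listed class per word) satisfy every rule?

4

Candidates per position — 1:sont {determiner,verb}; 2:broifaarn {verb,determiner}; 3:vroush {noun}; 4:sont {determiner,verb}; 5:kreiveex {verb}; 6:broifaarn {verb,determiner}.
There are 16 candidate sequences in total.
The sequences that satisfy every rule: verb verb noun verb verb verb; verb verb noun verb verb determiner; verb determiner noun verb verb verb; verb determiner noun verb verb determiner.
Count = 4.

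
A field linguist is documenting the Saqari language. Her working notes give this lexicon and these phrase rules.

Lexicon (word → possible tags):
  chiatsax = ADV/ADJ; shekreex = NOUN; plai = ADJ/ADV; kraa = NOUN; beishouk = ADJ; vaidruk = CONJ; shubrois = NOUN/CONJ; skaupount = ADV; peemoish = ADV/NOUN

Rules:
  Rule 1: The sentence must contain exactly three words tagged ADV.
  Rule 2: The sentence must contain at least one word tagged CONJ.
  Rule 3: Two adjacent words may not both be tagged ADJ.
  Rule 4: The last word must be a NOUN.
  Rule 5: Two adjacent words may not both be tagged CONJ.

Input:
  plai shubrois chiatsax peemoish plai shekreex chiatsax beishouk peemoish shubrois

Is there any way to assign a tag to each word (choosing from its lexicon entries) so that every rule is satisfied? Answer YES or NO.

YES

Candidates per position — 1:plai {ADJ,ADV}; 2:shubrois {NOUN,CONJ}; 3:chiatsax {ADV,ADJ}; 4:peemoish {ADV,NOUN}; 5:plai {ADJ,ADV}; 6:shekreex {NOUN}; 7:chiatsax {ADV,ADJ}; 8:beishouk {ADJ}; 9:peemoish {ADV,NOUN}; 10:shubrois {NOUN,CONJ}.
One satisfying assignment: ADJ CONJ ADV NOUN ADJ NOUN ADV ADJ ADV NOUN.
Checking: rule 1 satisfied; rule 2 satisfied; rule 3 satisfied; rule 4 satisfied; rule 5 satisfied.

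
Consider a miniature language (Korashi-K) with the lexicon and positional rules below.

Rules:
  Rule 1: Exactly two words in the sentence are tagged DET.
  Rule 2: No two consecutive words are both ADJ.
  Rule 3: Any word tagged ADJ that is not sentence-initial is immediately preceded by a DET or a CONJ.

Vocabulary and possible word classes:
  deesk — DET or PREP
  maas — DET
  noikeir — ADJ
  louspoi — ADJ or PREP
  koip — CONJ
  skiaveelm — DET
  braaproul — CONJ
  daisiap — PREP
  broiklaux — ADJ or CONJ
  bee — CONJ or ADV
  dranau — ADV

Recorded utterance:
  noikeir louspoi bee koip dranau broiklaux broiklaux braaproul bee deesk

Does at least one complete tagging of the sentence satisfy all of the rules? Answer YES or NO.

NO

Candidates per position — 1:noikeir {ADJ}; 2:louspoi {ADJ,PREP}; 3:bee {CONJ,ADV}; 4:koip {CONJ}; 5:dranau {ADV}; 6:broiklaux {ADJ,CONJ}; 7:broiklaux {ADJ,CONJ}; 8:braaproul {CONJ}; 9:bee {CONJ,ADV}; 10:deesk {DET,PREP}.
Rule 1 cannot be satisfied by any choice of tags from the lexicon.
So there is no consistent tagging.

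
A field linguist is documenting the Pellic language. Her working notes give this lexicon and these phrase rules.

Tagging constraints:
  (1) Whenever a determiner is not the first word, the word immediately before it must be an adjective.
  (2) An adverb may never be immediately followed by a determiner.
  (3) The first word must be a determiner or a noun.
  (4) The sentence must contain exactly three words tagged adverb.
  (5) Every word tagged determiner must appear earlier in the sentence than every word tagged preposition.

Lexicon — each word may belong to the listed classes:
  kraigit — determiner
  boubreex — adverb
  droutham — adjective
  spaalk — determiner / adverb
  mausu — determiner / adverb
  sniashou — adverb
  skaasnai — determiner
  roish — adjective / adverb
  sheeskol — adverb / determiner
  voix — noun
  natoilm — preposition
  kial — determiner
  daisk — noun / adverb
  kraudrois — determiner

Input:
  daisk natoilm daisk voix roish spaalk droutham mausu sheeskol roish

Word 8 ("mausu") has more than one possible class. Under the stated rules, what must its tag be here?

adverb

Candidates per position — 1:daisk {noun,adverb}; 2:natoilm {preposition}; 3:daisk {noun,adverb}; 4:voix {noun}; 5:roish {adjective,adverb}; 6:spaalk {determiner,adverb}; 7:droutham {adjective}; 8:mausu {determiner,adverb}; 9:sheeskol {adverb,determiner}; 10:roish {adjective,adverb}.
Word 1 cannot be adverb — rule 3 would then fail for every completion. It is noun.
Word 6 cannot be determiner — rule 5 would then fail for every completion. It is adverb.
Word 8 cannot be determiner — rule 5 would then fail for every completion. It is adverb.
Word 9 cannot be determiner — rule 1 would then fail for every completion. It is adverb.
Word 10 cannot be adverb — rule 4 would then fail for every completion. It is adjective.
Word 3 cannot be adverb — rule 4 would then fail for every completion. It is noun.
Word 5 cannot be adverb — rule 4 would then fail for every completion. It is adjective.
That leaves exactly one tagging: noun preposition noun noun adjective adverb adjective adverb adverb adjective.
Rule-by-rule: rule 1 satisfied; rule 2 satisfied; rule 3 satisfied; rule 4 satisfied; rule 5 satisfied.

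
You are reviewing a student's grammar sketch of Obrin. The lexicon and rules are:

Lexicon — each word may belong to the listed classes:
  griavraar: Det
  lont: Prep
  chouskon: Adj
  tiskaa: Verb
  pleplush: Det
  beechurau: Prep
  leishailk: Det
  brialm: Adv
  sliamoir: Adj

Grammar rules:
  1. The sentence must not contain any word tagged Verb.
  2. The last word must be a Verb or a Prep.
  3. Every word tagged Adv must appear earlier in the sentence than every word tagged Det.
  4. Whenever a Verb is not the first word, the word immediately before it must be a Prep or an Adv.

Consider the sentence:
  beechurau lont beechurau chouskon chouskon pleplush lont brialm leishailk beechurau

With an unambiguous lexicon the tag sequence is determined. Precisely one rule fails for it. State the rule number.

Fixed tagging: Prep Prep Prep Adj Adj Det Prep Adv Det Prep.
Rule check: R1 holds, R2 holds, R3 violated, R4 holds.
Only rule 3 fails.

3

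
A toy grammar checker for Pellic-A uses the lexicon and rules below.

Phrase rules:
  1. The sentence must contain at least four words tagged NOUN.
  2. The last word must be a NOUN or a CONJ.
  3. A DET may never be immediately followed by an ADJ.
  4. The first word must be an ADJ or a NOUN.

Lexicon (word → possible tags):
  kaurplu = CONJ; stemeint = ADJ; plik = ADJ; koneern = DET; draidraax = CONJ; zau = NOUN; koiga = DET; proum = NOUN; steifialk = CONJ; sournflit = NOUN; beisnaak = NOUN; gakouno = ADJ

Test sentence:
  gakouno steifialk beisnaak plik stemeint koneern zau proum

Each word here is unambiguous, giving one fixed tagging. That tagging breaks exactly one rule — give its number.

1

Fixed tagging: ADJ CONJ NOUN ADJ ADJ DET NOUN NOUN.
Applying the rules: R1 fail, R2 pass, R3 pass, R4 pass.
Only rule 1 fails.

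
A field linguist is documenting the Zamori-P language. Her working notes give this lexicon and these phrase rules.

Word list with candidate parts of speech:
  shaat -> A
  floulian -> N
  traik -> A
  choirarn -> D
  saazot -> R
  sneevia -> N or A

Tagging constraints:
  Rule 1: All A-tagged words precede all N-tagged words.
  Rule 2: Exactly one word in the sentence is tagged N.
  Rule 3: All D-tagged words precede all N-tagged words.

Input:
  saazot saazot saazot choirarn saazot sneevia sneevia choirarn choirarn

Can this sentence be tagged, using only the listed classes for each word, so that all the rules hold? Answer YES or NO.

Candidates per position — 1:saazot {R}; 2:saazot {R}; 3:saazot {R}; 4:choirarn {D}; 5:saazot {R}; 6:sneevia {N,A}; 7:sneevia {N,A}; 8:choirarn {D}; 9:choirarn {D}.
Every candidate sequence violates at least one rule; no consistent tagging exists.

NO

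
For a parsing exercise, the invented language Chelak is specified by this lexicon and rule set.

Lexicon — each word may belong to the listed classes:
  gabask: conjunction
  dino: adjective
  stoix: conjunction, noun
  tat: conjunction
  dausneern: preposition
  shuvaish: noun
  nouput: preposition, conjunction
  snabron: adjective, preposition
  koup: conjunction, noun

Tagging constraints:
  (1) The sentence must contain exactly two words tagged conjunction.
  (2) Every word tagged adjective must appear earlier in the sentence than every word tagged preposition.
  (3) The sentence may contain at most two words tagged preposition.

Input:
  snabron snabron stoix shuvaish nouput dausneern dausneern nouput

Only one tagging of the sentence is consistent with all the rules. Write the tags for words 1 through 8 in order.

adjective adjective noun noun conjunction preposition preposition conjunction

Candidates per position — 1:snabron {adjective,preposition}; 2:snabron {adjective,preposition}; 3:stoix {conjunction,noun}; 4:shuvaish {noun}; 5:nouput {preposition,conjunction}; 6:dausneern {preposition}; 7:dausneern {preposition}; 8:nouput {preposition,conjunction}.
Position 1: preposition is ruled out by rule 3; that leaves adjective.
Position 2: preposition is ruled out by rule 3; that leaves adjective.
Position 5: preposition is ruled out by rule 3; that leaves conjunction.
Position 8: preposition is ruled out by rule 3; that leaves conjunction.
Position 3: conjunction is ruled out by rule 1; that leaves noun.
So the tagging must be: adjective adjective noun noun conjunction preposition preposition conjunction.
Checking: rule 1 ok; rule 2 ok; rule 3 ok.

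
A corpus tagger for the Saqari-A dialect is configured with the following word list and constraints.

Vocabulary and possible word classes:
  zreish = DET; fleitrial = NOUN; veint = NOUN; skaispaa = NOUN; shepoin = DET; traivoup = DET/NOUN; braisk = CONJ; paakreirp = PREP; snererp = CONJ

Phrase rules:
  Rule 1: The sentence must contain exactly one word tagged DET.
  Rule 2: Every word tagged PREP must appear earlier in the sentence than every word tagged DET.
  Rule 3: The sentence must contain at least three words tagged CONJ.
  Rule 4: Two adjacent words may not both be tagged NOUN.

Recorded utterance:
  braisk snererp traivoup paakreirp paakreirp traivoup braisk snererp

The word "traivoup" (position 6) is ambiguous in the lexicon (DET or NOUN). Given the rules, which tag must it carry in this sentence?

DET

Candidates per position — 1:braisk {CONJ}; 2:snererp {CONJ}; 3:traivoup {DET,NOUN}; 4:paakreirp {PREP}; 5:paakreirp {PREP}; 6:traivoup {DET,NOUN}; 7:braisk {CONJ}; 8:snererp {CONJ}.
At position 3, choosing DET makes rule 2 impossible to satisfy; hence NOUN.
At position 6, choosing NOUN makes rule 1 impossible to satisfy; hence DET.
That leaves exactly one tagging: CONJ CONJ NOUN PREP PREP DET CONJ CONJ.
Checking: rule 1 satisfied; rule 2 satisfied; rule 3 satisfied; rule 4 satisfied.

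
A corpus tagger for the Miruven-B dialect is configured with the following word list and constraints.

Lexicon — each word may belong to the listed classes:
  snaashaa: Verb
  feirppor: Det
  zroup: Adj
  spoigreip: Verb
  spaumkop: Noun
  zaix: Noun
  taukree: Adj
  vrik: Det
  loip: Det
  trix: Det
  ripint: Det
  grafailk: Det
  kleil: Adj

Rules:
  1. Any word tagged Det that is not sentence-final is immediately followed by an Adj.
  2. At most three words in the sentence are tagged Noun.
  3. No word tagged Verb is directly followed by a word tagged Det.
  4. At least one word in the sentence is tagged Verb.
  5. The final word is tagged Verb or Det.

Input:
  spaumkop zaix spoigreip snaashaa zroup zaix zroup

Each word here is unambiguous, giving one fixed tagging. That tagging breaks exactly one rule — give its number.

5

Fixed tagging: Noun Noun Verb Verb Adj Noun Adj.
Applying the rules: R1 ✓, R2 ✓, R3 ✓, R4 ✓, R5 ✗.
Only rule 5 fails.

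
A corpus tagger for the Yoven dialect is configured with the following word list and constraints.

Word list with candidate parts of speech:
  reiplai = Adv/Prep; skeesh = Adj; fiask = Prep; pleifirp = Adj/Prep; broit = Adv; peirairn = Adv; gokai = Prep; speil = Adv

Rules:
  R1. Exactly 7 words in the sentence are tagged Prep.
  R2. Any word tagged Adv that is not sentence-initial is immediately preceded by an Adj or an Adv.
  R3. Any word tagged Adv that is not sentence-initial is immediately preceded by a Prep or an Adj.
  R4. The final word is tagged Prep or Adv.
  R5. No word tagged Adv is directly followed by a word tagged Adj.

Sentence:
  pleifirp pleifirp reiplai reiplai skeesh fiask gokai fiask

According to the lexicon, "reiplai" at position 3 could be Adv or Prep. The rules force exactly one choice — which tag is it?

Candidates per position — 1:pleifirp {Adj,Prep}; 2:pleifirp {Adj,Prep}; 3:reiplai {Adv,Prep}; 4:reiplai {Adv,Prep}; 5:skeesh {Adj}; 6:fiask {Prep}; 7:gokai {Prep}; 8:fiask {Prep}.
Word 1 cannot be Adj — rule 1 would then fail for every completion. It is Prep.
Word 2 cannot be Adj — rule 1 would then fail for every completion. It is Prep.
Word 3 cannot be Adv — rule 1 would then fail for every completion. It is Prep.
Word 4 cannot be Adv — rule 1 would then fail for every completion. It is Prep.
So the tagging must be: Prep Prep Prep Prep Adj Prep Prep Prep.
Check: rule 1 ✓; rule 2 ✓; rule 3 ✓; rule 4 ✓; rule 5 ✓.

Prep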